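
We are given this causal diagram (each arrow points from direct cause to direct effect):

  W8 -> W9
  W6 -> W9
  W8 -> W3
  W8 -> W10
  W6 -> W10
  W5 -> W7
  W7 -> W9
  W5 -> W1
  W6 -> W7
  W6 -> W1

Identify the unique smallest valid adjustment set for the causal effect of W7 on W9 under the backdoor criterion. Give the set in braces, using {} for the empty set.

{W6}

Variables eligible for adjustment (non-descendants of W7, excluding W7 and W9): {W1, W10, W3, W5, W6, W8}.
Backdoor paths from W7 to W9:
  P1: W7 <- W5 -> W1 <- W6 -> W10 <- W8 -> W9
  P2: W7 <- W5 -> W1 <- W6 -> W9
  P3: W7 <- W6 -> W10 <- W8 -> W9
  P4: W7 <- W6 -> W9
The empty set is not sufficient: P4 (W7 <- W6 -> W9) has no collider blocking it and no conditioned non-collider, so it is open.
Try {W6}:
  P1: blocked at collider W1 (neither it nor any descendant is in the conditioning set).
  P2: blocked at collider W1 (neither it nor any descendant is in the conditioning set).
  P3: blocked at fork node W6 ∈ conditioning set.
  P4: blocked at fork node W6 ∈ conditioning set.
{W6} contains no descendant of W7 and blocks every backdoor path.
No other singleton works — e.g. {W8} leaves P4 open — so {W6} is the unique smallest valid adjustment set.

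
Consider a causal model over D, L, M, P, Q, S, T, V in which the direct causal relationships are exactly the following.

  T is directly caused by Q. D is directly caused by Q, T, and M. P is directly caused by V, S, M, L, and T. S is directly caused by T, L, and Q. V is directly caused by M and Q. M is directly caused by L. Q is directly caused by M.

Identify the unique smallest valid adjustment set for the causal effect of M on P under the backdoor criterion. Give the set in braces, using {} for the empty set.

Variables eligible for adjustment (non-descendants of M, excluding M and P): {L}.
Backdoor paths from M to P:
  P1: M <- L -> S <- Q -> T -> P
  P2: M <- L -> S <- Q -> V -> P
  P3: M <- L -> S <- Q -> D <- T -> P
  P4: M <- L -> S <- T <- Q -> V -> P
  P5: M <- L -> S <- T -> D <- Q -> V -> P
  P6: M <- L -> S <- T -> P
  P7: M <- L -> S -> P
  P8: M <- L -> P
The empty set is not sufficient: P7 (M <- L -> S -> P) has no collider blocking it and no conditioned non-collider, so it is open.
Try {L}:
  P1: blocked at fork node L ∈ conditioning set.
  P2: blocked at fork node L ∈ conditioning set.
  P3: blocked at fork node L ∈ conditioning set.
  P4: blocked at fork node L ∈ conditioning set.
  P5: blocked at fork node L ∈ conditioning set.
  P6: blocked at fork node L ∈ conditioning set.
  P7: blocked at fork node L ∈ conditioning set.
  P8: blocked at fork node L ∈ conditioning set.
{L} contains no descendant of M and blocks every backdoor path.
{L} is the unique smallest valid adjustment set.

{L}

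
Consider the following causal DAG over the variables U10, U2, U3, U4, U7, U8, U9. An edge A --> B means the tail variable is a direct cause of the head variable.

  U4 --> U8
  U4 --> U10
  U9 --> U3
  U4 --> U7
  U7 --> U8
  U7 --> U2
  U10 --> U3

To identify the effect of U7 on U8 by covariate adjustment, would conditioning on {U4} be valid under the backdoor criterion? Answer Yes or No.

Yes

Backdoor paths from U7 to U8 (paths whose first edge points into U7):
  P1: U7 <- U4 -> U8
Condition 1 (no descendant of U7 in the set): holds — descendants of U7 are {U2, U8}; none are in {U4}.
Condition 2 (every backdoor path blocked by {U4}):
  P1: blocked at fork node U4 ∈ conditioning set.
{U4} satisfies the backdoor criterion.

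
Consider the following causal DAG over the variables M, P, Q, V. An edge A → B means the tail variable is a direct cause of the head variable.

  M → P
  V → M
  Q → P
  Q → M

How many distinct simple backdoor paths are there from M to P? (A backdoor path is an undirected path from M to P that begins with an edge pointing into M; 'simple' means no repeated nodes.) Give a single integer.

A backdoor path from M to P is any simple undirected path whose first edge points into M (i.e. leaves M via a parent).
Parents of M: {Q, V}.
Enumerating:
  P1: M <- Q -> P
That exhausts the simple backdoor paths. Count: 1.

1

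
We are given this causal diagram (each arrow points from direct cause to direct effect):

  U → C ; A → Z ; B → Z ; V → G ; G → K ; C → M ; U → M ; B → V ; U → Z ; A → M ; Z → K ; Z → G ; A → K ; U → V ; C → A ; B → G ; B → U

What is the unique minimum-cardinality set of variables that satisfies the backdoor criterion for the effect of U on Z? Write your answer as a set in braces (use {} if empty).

Variables eligible for adjustment (non-descendants of U, excluding U and Z): {B}.
Backdoor paths from U to Z:
  P1: U <- B -> V -> G <- Z
  P2: U <- B -> V -> G -> K <- A -> Z
  P3: U <- B -> V -> G -> K <- Z
  P4: U <- B -> Z
  P5: U <- B -> G <- Z
  P6: U <- B -> G -> K <- A -> Z
  P7: U <- B -> G -> K <- Z
The empty set is not sufficient: P4 (U <- B -> Z) has no collider blocking it and no conditioned non-collider, so it is open.
Try {B}:
  P1: blocked at fork node B ∈ conditioning set.
  P2: blocked at fork node B ∈ conditioning set.
  P3: blocked at fork node B ∈ conditioning set.
  P4: blocked at fork node B ∈ conditioning set.
  P5: blocked at fork node B ∈ conditioning set.
  P6: blocked at fork node B ∈ conditioning set.
  P7: blocked at fork node B ∈ conditioning set.
{B} contains no descendant of U and blocks every backdoor path.
{B} is the unique smallest valid adjustment set.

{B}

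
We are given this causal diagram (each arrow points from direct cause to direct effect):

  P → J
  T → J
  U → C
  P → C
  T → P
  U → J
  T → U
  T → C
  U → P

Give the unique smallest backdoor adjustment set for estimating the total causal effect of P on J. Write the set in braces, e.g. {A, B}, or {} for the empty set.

{T, U}

Variables eligible for adjustment (non-descendants of P, excluding P and J): {T, U}.
Backdoor paths from P to J:
  P1: P <- T -> U -> J
  P2: P <- T -> C <- U -> J
  P3: P <- T -> J
  P4: P <- U <- T -> J
  P5: P <- U -> C <- T -> J
  P6: P <- U -> J
The empty set is not sufficient: P1 (P <- T -> U -> J) has no collider blocking it and no conditioned non-collider, so it is open.
Try {T, U}:
  P1: blocked at fork node T ∈ conditioning set.
  P2: blocked at fork node T ∈ conditioning set.
  P3: blocked at fork node T ∈ conditioning set.
  P4: blocked at chain node U ∈ conditioning set.
  P5: blocked at fork node U ∈ conditioning set.
  P6: blocked at fork node U ∈ conditioning set.
{T, U} contains no descendant of P and blocks every backdoor path.
Every element of {T, U} is needed (dropping T leaves P3 open; dropping U leaves P6 open), so no proper subset is valid.
Among all size-2 subsets of the eligible variables, only {T, U} blocks every backdoor path, so it is the unique smallest valid adjustment set.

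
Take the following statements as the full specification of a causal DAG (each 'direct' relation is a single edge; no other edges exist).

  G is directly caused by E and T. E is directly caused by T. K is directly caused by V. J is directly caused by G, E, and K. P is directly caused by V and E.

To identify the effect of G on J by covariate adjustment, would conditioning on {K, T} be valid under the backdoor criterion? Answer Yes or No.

Backdoor paths from G to J (paths whose first edge points into G):
  P1: G <- T -> E -> P <- V -> K -> J
  P2: G <- T -> E -> J
  P3: G <- E -> P <- V -> K -> J
  P4: G <- E -> J
Condition 1 (no descendant of G in the set): holds — descendants of G are {J}; none are in {K, T}.
Condition 2 (every backdoor path blocked by {K, T}):
  P1: blocked at fork node T ∈ conditioning set.
  P2: blocked at fork node T ∈ conditioning set.
  P3: blocked at collider P (neither it nor any descendant is in the conditioning set).
  P4: open — no interior node is in the conditioning set.
{K, T} does not satisfy the backdoor criterion.

No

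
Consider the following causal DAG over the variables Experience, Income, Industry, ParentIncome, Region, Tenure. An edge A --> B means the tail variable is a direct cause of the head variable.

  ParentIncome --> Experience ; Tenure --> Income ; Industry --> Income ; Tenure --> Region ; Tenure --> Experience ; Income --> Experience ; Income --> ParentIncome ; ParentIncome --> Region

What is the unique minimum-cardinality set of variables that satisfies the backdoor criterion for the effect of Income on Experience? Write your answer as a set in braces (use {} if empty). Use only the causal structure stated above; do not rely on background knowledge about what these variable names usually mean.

{Tenure}

Variables eligible for adjustment (non-descendants of Income, excluding Income and Experience): {Industry, Tenure}.
Backdoor paths from Income to Experience:
  P1: Income <- Tenure -> Experience
  P2: Income <- Tenure -> Region <- ParentIncome -> Experience
The empty set is not sufficient: P1 (Income <- Tenure -> Experience) has no collider blocking it and no conditioned non-collider, so it is open.
Try {Tenure}:
  P1: blocked at fork node Tenure ∈ conditioning set.
  P2: blocked at fork node Tenure ∈ conditioning set.
{Tenure} contains no descendant of Income and blocks every backdoor path.
No other singleton works — e.g. {Industry} leaves P1 open — so {Tenure} is the unique smallest valid adjustment set.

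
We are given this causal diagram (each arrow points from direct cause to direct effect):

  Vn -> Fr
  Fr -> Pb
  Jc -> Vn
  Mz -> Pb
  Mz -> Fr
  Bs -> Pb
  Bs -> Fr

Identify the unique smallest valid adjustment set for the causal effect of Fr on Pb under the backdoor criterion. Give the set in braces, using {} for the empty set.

Variables eligible for adjustment (non-descendants of Fr, excluding Fr and Pb): {Bs, Jc, Mz, Vn}.
Backdoor paths from Fr to Pb:
  P1: Fr <- Bs -> Pb
  P2: Fr <- Mz -> Pb
The empty set is not sufficient: P1 (Fr <- Bs -> Pb) has no collider blocking it and no conditioned non-collider, so it is open.
Try {Bs, Mz}:
  P1: blocked at fork node Bs ∈ conditioning set.
  P2: blocked at fork node Mz ∈ conditioning set.
{Bs, Mz} contains no descendant of Fr and blocks every backdoor path.
Every element of {Bs, Mz} is needed (dropping Bs leaves P1 open; dropping Mz leaves P2 open), so no proper subset is valid.
Among all size-2 subsets of the eligible variables, only {Bs, Mz} blocks every backdoor path, so it is the unique smallest valid adjustment set.

{Bs, Mz}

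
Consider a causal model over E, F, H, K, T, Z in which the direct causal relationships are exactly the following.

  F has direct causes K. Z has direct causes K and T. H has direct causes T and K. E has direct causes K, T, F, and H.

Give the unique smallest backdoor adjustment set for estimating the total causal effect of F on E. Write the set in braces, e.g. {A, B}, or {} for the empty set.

Variables eligible for adjustment (non-descendants of F, excluding F and E): {H, K, T, Z}.
Backdoor paths from F to E:
  P1: F <- K -> H <- T -> E
  P2: F <- K -> H -> E
  P3: F <- K -> Z <- T -> H -> E
  P4: F <- K -> Z <- T -> E
  P5: F <- K -> E
The empty set is not sufficient: P2 (F <- K -> H -> E) has no collider blocking it and no conditioned non-collider, so it is open.
Try {K}:
  P1: blocked at fork node K ∈ conditioning set.
  P2: blocked at fork node K ∈ conditioning set.
  P3: blocked at fork node K ∈ conditioning set.
  P4: blocked at fork node K ∈ conditioning set.
  P5: blocked at fork node K ∈ conditioning set.
{K} contains no descendant of F and blocks every backdoor path.
No other singleton works — e.g. {T} leaves P2 open — so {K} is the unique smallest valid adjustment set.

{K}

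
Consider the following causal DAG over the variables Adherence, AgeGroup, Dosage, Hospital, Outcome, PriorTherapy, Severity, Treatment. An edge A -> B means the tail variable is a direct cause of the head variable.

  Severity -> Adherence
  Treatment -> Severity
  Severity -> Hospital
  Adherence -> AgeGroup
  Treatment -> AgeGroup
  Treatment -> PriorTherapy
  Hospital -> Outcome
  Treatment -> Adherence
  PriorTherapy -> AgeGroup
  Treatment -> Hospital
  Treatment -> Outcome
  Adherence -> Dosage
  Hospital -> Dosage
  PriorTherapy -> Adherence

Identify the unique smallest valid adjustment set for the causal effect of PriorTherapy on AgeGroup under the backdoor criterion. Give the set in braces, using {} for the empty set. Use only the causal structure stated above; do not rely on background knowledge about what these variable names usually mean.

Variables eligible for adjustment (non-descendants of PriorTherapy, excluding PriorTherapy and AgeGroup): {Hospital, Outcome, Severity, Treatment}.
Backdoor paths from PriorTherapy to AgeGroup:
  P1: PriorTherapy <- Treatment -> Severity -> Adherence -> AgeGroup
  P2: PriorTherapy <- Treatment -> Severity -> Hospital -> Dosage <- Adherence -> AgeGroup
  P3: PriorTherapy <- Treatment -> Adherence -> AgeGroup
  P4: PriorTherapy <- Treatment -> Hospital <- Severity -> Adherence -> AgeGroup
  P5: PriorTherapy <- Treatment -> Hospital -> Dosage <- Adherence -> AgeGroup
  P6: PriorTherapy <- Treatment -> Outcome <- Hospital <- Severity -> Adherence -> AgeGroup
  P7: PriorTherapy <- Treatment -> Outcome <- Hospital -> Dosage <- Adherence -> AgeGroup
  P8: PriorTherapy <- Treatment -> AgeGroup
The empty set is not sufficient: P1 (PriorTherapy <- Treatment -> Severity -> Adherence -> AgeGroup) has no collider blocking it and no conditioned non-collider, so it is open.
Try {Treatment}:
  P1: blocked at fork node Treatment ∈ conditioning set.
  P2: blocked at fork node Treatment ∈ conditioning set.
  P3: blocked at fork node Treatment ∈ conditioning set.
  P4: blocked at fork node Treatment ∈ conditioning set.
  P5: blocked at fork node Treatment ∈ conditioning set.
  P6: blocked at fork node Treatment ∈ conditioning set.
  P7: blocked at fork node Treatment ∈ conditioning set.
  P8: blocked at fork node Treatment ∈ conditioning set.
{Treatment} contains no descendant of PriorTherapy and blocks every backdoor path.
No other singleton works — e.g. {Severity} leaves P3 open — so {Treatment} is the unique smallest valid adjustment set.

{Treatment}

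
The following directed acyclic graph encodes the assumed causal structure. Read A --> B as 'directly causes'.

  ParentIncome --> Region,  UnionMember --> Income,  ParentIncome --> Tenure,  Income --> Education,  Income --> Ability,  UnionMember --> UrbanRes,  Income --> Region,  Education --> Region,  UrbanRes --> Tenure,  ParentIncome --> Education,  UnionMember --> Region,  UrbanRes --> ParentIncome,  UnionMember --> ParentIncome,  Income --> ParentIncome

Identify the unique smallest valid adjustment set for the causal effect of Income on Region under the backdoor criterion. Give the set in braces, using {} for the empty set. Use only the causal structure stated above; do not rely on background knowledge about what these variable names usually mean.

{UnionMember}

Variables eligible for adjustment (non-descendants of Income, excluding Income and Region): {UnionMember, UrbanRes}.
Backdoor paths from Income to Region:
  P1: Income <- UnionMember -> UrbanRes -> ParentIncome -> Education -> Region
  P2: Income <- UnionMember -> UrbanRes -> ParentIncome -> Region
  P3: Income <- UnionMember -> UrbanRes -> Tenure <- ParentIncome -> Education -> Region
  P4: Income <- UnionMember -> UrbanRes -> Tenure <- ParentIncome -> Region
  P5: Income <- UnionMember -> ParentIncome -> Education -> Region
  P6: Income <- UnionMember -> ParentIncome -> Region
  P7: Income <- UnionMember -> Region
The empty set is not sufficient: P1 (Income <- UnionMember -> UrbanRes -> ParentIncome -> Education -> Region) has no collider blocking it and no conditioned non-collider, so it is open.
Try {UnionMember}:
  P1: blocked at fork node UnionMember ∈ conditioning set.
  P2: blocked at fork node UnionMember ∈ conditioning set.
  P3: blocked at fork node UnionMember ∈ conditioning set.
  P4: blocked at fork node UnionMember ∈ conditioning set.
  P5: blocked at fork node UnionMember ∈ conditioning set.
  P6: blocked at fork node UnionMember ∈ conditioning set.
  P7: blocked at fork node UnionMember ∈ conditioning set.
{UnionMember} contains no descendant of Income and blocks every backdoor path.
No other singleton works — e.g. {UrbanRes} leaves P5 open — so {UnionMember} is the unique smallest valid adjustment set.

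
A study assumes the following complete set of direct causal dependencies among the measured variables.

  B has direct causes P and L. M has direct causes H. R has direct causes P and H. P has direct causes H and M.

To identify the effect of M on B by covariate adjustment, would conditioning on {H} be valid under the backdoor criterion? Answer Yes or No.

Yes

Backdoor paths from M to B (paths whose first edge points into M):
  P1: M <- H -> P -> B
  P2: M <- H -> R <- P -> B
Condition 1 (no descendant of M in the set): holds — descendants of M are {B, P, R}; none are in {H}.
Condition 2 (every backdoor path blocked by {H}):
  P1: blocked at fork node H ∈ conditioning set.
  P2: blocked at fork node H ∈ conditioning set.
{H} satisfies the backdoor criterion.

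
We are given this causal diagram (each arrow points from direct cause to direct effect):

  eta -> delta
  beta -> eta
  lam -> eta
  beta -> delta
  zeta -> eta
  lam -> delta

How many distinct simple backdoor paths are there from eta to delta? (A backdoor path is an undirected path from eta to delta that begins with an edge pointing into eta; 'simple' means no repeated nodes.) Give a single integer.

2

A backdoor path from eta to delta is any simple undirected path whose first edge points into eta (i.e. leaves eta via a parent).
Parents of eta: {beta, lam, zeta}.
Enumerating:
  P1: eta <- beta -> delta
  P2: eta <- lam -> delta
That exhausts the simple backdoor paths. Count: 2.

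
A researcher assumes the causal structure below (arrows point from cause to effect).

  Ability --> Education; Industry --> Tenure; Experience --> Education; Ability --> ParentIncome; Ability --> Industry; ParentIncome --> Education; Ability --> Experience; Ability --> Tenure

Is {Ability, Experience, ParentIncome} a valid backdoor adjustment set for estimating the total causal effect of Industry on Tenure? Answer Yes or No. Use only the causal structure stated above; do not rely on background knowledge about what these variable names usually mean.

Backdoor paths from Industry to Tenure (paths whose first edge points into Industry):
  P1: Industry <- Ability -> Tenure
Condition 1 (no descendant of Industry in the set): holds — descendants of Industry are {Tenure}; none are in {Ability, Experience, ParentIncome}.
Condition 2 (every backdoor path blocked by {Ability, Experience, ParentIncome}):
  P1: blocked at fork node Ability ∈ conditioning set.
{Ability, Experience, ParentIncome} satisfies the backdoor criterion.

Yes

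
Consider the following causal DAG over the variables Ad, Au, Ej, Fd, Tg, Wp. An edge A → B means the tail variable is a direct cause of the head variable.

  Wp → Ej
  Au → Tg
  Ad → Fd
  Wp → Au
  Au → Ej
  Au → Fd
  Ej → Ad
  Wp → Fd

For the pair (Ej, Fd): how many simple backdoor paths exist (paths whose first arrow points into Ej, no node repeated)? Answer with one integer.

4

A backdoor path from Ej to Fd is any simple undirected path whose first edge points into Ej (i.e. leaves Ej via a parent).
Parents of Ej: {Au, Wp}.
Enumerating:
  P1: Ej <- Wp -> Au -> Fd
  P2: Ej <- Wp -> Fd
  P3: Ej <- Au <- Wp -> Fd
  P4: Ej <- Au -> Fd
That exhausts the simple backdoor paths. Count: 4.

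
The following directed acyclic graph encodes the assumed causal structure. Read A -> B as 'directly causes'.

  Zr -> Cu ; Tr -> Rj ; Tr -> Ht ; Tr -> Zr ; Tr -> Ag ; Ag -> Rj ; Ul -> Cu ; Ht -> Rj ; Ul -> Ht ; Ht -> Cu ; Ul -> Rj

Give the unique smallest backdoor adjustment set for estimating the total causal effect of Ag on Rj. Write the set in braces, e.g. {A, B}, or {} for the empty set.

Variables eligible for adjustment (non-descendants of Ag, excluding Ag and Rj): {Cu, Ht, Tr, Ul, Zr}.
Backdoor paths from Ag to Rj:
  P1: Ag <- Tr -> Zr -> Cu <- Ul -> Ht -> Rj
  P2: Ag <- Tr -> Zr -> Cu <- Ul -> Rj
  P3: Ag <- Tr -> Zr -> Cu <- Ht <- Ul -> Rj
  P4: Ag <- Tr -> Zr -> Cu <- Ht -> Rj
  P5: Ag <- Tr -> Ht <- Ul -> Rj
  P6: Ag <- Tr -> Ht -> Cu <- Ul -> Rj
  P7: Ag <- Tr -> Ht -> Rj
  P8: Ag <- Tr -> Rj
The empty set is not sufficient: P7 (Ag <- Tr -> Ht -> Rj) has no collider blocking it and no conditioned non-collider, so it is open.
Try {Tr}:
  P1: blocked at fork node Tr ∈ conditioning set.
  P2: blocked at fork node Tr ∈ conditioning set.
  P3: blocked at fork node Tr ∈ conditioning set.
  P4: blocked at fork node Tr ∈ conditioning set.
  P5: blocked at fork node Tr ∈ conditioning set.
  P6: blocked at fork node Tr ∈ conditioning set.
  P7: blocked at fork node Tr ∈ conditioning set.
  P8: blocked at fork node Tr ∈ conditioning set.
{Tr} contains no descendant of Ag and blocks every backdoor path.
No other singleton works — e.g. {Zr} leaves P7 open — so {Tr} is the unique smallest valid adjustment set.

{Tr}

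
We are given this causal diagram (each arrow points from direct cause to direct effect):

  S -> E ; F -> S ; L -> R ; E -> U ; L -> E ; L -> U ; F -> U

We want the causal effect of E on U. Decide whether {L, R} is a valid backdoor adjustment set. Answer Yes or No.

Backdoor paths from E to U (paths whose first edge points into E):
  P1: E <- L -> U
  P2: E <- S <- F -> U
Condition 1 (no descendant of E in the set): holds — descendants of E are {U}; none are in {L, R}.
Condition 2 (every backdoor path blocked by {L, R}):
  P1: blocked at fork node L ∈ conditioning set.
  P2: open — no interior node is in the conditioning set.
{L, R} does not satisfy the backdoor criterion.

No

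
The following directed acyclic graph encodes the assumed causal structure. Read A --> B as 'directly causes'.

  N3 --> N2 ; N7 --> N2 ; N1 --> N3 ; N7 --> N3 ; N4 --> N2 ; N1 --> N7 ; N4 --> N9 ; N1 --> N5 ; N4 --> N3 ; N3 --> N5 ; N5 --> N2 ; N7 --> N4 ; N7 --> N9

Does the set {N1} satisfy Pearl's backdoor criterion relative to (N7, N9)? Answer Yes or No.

Backdoor paths from N7 to N9 (paths whose first edge points into N7):
  P1: N7 <- N1 -> N3 <- N4 -> N9
  P2: N7 <- N1 -> N3 -> N5 -> N2 <- N4 -> N9
  P3: N7 <- N1 -> N3 -> N2 <- N4 -> N9
  P4: N7 <- N1 -> N5 <- N3 <- N4 -> N9
  P5: N7 <- N1 -> N5 <- N3 -> N2 <- N4 -> N9
  P6: N7 <- N1 -> N5 -> N2 <- N4 -> N9
  P7: N7 <- N1 -> N5 -> N2 <- N3 <- N4 -> N9
Condition 1 (no descendant of N7 in the set): holds — descendants of N7 are {N2, N3, N4, N5, N9}; none are in {N1}.
Condition 2 (every backdoor path blocked by {N1}):
  P1: blocked at fork node N1 ∈ conditioning set.
  P2: blocked at fork node N1 ∈ conditioning set.
  P3: blocked at fork node N1 ∈ conditioning set.
  P4: blocked at fork node N1 ∈ conditioning set.
  P5: blocked at fork node N1 ∈ conditioning set.
  P6: blocked at fork node N1 ∈ conditioning set.
  P7: blocked at fork node N1 ∈ conditioning set.
{N1} satisfies the backdoor criterion.

Yes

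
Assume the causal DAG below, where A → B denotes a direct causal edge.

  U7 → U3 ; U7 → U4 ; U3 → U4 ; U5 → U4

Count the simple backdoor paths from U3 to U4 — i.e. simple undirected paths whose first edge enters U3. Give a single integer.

1

A backdoor path from U3 to U4 is any simple undirected path whose first edge points into U3 (i.e. leaves U3 via a parent).
Parents of U3: {U7}.
Enumerating:
  P1: U3 <- U7 -> U4
That exhausts the simple backdoor paths. Count: 1.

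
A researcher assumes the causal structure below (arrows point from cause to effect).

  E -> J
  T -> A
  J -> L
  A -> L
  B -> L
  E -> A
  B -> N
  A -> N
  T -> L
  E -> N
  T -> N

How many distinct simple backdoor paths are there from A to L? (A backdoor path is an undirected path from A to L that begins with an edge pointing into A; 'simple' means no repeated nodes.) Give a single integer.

6

A backdoor path from A to L is any simple undirected path whose first edge points into A (i.e. leaves A via a parent).
Parents of A: {E, T}.
Enumerating:
  P1: A <- E -> N <- B -> L
  P2: A <- E -> N <- T -> L
  P3: A <- E -> J -> L
  P4: A <- T -> N <- E -> J -> L
  P5: A <- T -> N <- B -> L
  P6: A <- T -> L
That exhausts the simple backdoor paths. Count: 6.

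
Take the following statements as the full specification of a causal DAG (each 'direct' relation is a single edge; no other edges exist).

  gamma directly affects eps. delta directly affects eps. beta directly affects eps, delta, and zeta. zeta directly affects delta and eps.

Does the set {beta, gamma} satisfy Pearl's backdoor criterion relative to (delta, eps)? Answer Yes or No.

Backdoor paths from delta to eps (paths whose first edge points into delta):
  P1: delta <- beta -> zeta -> eps
  P2: delta <- beta -> eps
  P3: delta <- zeta <- beta -> eps
  P4: delta <- zeta -> eps
Condition 1 (no descendant of delta in the set): holds — descendants of delta are {eps}; none are in {beta, gamma}.
Condition 2 (every backdoor path blocked by {beta, gamma}):
  P1: blocked at fork node beta ∈ conditioning set.
  P2: blocked at fork node beta ∈ conditioning set.
  P3: blocked at fork node beta ∈ conditioning set.
  P4: open — no interior node is in the conditioning set.
{beta, gamma} does not satisfy the backdoor criterion.

No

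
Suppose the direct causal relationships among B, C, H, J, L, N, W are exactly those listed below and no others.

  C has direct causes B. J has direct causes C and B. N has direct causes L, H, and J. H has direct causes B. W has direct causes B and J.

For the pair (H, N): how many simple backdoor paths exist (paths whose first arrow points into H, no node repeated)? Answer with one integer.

3

A backdoor path from H to N is any simple undirected path whose first edge points into H (i.e. leaves H via a parent).
Parents of H: {B}.
Enumerating:
  P1: H <- B -> C -> J -> N
  P2: H <- B -> J -> N
  P3: H <- B -> W <- J -> N
That exhausts the simple backdoor paths. Count: 3.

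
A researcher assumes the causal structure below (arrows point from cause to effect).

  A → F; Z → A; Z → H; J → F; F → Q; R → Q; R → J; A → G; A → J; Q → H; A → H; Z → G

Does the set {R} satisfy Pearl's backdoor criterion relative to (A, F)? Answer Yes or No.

Yes

Backdoor paths from A to F (paths whose first edge points into A):
  P1: A <- Z -> H <- Q <- R -> J -> F
  P2: A <- Z -> H <- Q <- F
Condition 1 (no descendant of A in the set): holds — descendants of A are {F, G, H, J, Q}; none are in {R}.
Condition 2 (every backdoor path blocked by {R}):
  P1: blocked at collider H (neither it nor any descendant is in the conditioning set).
  P2: blocked at collider H (neither it nor any descendant is in the conditioning set).
{R} satisfies the backdoor criterion.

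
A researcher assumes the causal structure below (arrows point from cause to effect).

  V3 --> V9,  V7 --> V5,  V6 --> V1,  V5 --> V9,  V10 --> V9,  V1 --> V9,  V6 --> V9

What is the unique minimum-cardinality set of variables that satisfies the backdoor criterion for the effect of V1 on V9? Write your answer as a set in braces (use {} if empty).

Variables eligible for adjustment (non-descendants of V1, excluding V1 and V9): {V10, V3, V5, V6, V7}.
Backdoor paths from V1 to V9:
  P1: V1 <- V6 -> V9
The empty set is not sufficient: P1 (V1 <- V6 -> V9) has no collider blocking it and no conditioned non-collider, so it is open.
Try {V6}:
  P1: blocked at fork node V6 ∈ conditioning set.
{V6} contains no descendant of V1 and blocks every backdoor path.
No other singleton works — e.g. {V10} leaves P1 open — so {V6} is the unique smallest valid adjustment set.

{V6}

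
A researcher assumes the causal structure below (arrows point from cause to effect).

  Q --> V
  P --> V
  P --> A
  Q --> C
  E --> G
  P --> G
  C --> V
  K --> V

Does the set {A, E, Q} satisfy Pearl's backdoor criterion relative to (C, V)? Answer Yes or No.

Backdoor paths from C to V (paths whose first edge points into C):
  P1: C <- Q -> V
Condition 1 (no descendant of C in the set): holds — descendants of C are {V}; none are in {A, E, Q}.
Condition 2 (every backdoor path blocked by {A, E, Q}):
  P1: blocked at fork node Q ∈ conditioning set.
{A, E, Q} satisfies the backdoor criterion.

Yes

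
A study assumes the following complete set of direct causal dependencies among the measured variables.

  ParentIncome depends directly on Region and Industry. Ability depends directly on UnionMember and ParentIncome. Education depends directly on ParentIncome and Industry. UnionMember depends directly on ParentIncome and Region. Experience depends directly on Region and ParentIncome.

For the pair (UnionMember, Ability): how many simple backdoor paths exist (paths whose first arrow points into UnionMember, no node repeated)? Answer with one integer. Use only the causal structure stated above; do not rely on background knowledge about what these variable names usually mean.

3

A backdoor path from UnionMember to Ability is any simple undirected path whose first edge points into UnionMember (i.e. leaves UnionMember via a parent).
Parents of UnionMember: {ParentIncome, Region}.
Enumerating:
  P1: UnionMember <- Region -> ParentIncome -> Ability
  P2: UnionMember <- Region -> Experience <- ParentIncome -> Ability
  P3: UnionMember <- ParentIncome -> Ability
That exhausts the simple backdoor paths. Count: 3.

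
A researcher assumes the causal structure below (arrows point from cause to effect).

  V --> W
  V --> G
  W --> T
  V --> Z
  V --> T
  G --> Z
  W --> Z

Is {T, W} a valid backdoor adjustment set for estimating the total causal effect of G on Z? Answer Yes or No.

Backdoor paths from G to Z (paths whose first edge points into G):
  P1: G <- V -> W -> Z
  P2: G <- V -> T <- W -> Z
  P3: G <- V -> Z
Condition 1 (no descendant of G in the set): holds — descendants of G are {Z}; none are in {T, W}.
Condition 2 (every backdoor path blocked by {T, W}):
  P1: blocked at chain node W ∈ conditioning set.
  P2: blocked at fork node W ∈ conditioning set.
  P3: open — no interior node is in the conditioning set.
{T, W} does not satisfy the backdoor criterion.

No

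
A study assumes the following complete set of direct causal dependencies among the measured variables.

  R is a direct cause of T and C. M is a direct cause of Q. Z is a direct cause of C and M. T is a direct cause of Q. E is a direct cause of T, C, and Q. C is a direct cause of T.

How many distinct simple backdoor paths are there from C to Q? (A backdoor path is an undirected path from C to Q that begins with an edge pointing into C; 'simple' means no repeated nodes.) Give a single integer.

A backdoor path from C to Q is any simple undirected path whose first edge points into C (i.e. leaves C via a parent).
Parents of C: {E, R, Z}.
Enumerating:
  P1: C <- Z -> M -> Q
  P2: C <- E -> T -> Q
  P3: C <- E -> Q
  P4: C <- R -> T <- E -> Q
  P5: C <- R -> T -> Q
That exhausts the simple backdoor paths. Count: 5.

5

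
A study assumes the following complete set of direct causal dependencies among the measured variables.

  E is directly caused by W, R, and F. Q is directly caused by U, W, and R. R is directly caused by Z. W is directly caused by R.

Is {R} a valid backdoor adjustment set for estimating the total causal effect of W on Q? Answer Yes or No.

Backdoor paths from W to Q (paths whose first edge points into W):
  P1: W <- R -> Q
Condition 1 (no descendant of W in the set): holds — descendants of W are {E, Q}; none are in {R}.
Condition 2 (every backdoor path blocked by {R}):
  P1: blocked at fork node R ∈ conditioning set.
{R} satisfies the backdoor criterion.

Yes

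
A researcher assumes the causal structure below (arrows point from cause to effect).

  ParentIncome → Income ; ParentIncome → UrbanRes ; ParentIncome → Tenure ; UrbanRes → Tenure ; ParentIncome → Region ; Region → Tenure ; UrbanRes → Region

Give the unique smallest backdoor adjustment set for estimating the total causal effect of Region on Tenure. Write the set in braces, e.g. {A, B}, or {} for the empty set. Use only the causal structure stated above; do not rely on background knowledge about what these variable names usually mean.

{ParentIncome, UrbanRes}

Variables eligible for adjustment (non-descendants of Region, excluding Region and Tenure): {Income, ParentIncome, UrbanRes}.
Backdoor paths from Region to Tenure:
  P1: Region <- ParentIncome -> UrbanRes -> Tenure
  P2: Region <- ParentIncome -> Tenure
  P3: Region <- UrbanRes <- ParentIncome -> Tenure
  P4: Region <- UrbanRes -> Tenure
The empty set is not sufficient: P1 (Region <- ParentIncome -> UrbanRes -> Tenure) has no collider blocking it and no conditioned non-collider, so it is open.
Try {ParentIncome, UrbanRes}:
  P1: blocked at fork node ParentIncome ∈ conditioning set.
  P2: blocked at fork node ParentIncome ∈ conditioning set.
  P3: blocked at chain node UrbanRes ∈ conditioning set.
  P4: blocked at fork node UrbanRes ∈ conditioning set.
{ParentIncome, UrbanRes} contains no descendant of Region and blocks every backdoor path.
Every element of {ParentIncome, UrbanRes} is needed (dropping ParentIncome leaves P2 open; dropping UrbanRes leaves P4 open), so no proper subset is valid.
Among all size-2 subsets of the eligible variables, only {ParentIncome, UrbanRes} blocks every backdoor path, so it is the unique smallest valid adjustment set.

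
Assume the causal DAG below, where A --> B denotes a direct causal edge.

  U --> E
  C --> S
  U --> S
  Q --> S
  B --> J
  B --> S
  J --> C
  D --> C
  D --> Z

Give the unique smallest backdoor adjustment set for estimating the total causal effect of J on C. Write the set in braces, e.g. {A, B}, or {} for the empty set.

{}

Variables eligible for adjustment (non-descendants of J, excluding J and C): {B, D, E, Q, U, Z}.
Backdoor paths from J to C:
  P1: J <- B -> S <- C
Each backdoor path contains an unconditioned collider, so every path is already blocked with the empty conditioning set:
  P1: blocked at collider S (neither it nor any descendant is in the conditioning set).
The empty set is therefore the unique smallest valid set.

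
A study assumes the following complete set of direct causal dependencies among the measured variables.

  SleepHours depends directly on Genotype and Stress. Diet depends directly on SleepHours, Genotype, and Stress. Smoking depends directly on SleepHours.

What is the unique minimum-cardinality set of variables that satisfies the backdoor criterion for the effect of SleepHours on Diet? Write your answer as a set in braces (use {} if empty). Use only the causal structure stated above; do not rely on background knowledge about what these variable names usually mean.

{Genotype, Stress}

Variables eligible for adjustment (non-descendants of SleepHours, excluding SleepHours and Diet): {Genotype, Stress}.
Backdoor paths from SleepHours to Diet:
  P1: SleepHours <- Genotype -> Diet
  P2: SleepHours <- Stress -> Diet
The empty set is not sufficient: P1 (SleepHours <- Genotype -> Diet) has no collider blocking it and no conditioned non-collider, so it is open.
Try {Genotype, Stress}:
  P1: blocked at fork node Genotype ∈ conditioning set.
  P2: blocked at fork node Stress ∈ conditioning set.
{Genotype, Stress} contains no descendant of SleepHours and blocks every backdoor path.
Every element of {Genotype, Stress} is needed (dropping Genotype leaves P1 open; dropping Stress leaves P2 open), so no proper subset is valid.
Among all size-2 subsets of the eligible variables, only {Genotype, Stress} blocks every backdoor path, so it is the unique smallest valid adjustment set.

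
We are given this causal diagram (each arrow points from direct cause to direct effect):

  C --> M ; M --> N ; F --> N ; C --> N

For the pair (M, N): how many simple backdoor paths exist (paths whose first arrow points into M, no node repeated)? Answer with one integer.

A backdoor path from M to N is any simple undirected path whose first edge points into M (i.e. leaves M via a parent).
Parents of M: {C}.
Enumerating:
  P1: M <- C -> N
That exhausts the simple backdoor paths. Count: 1.

1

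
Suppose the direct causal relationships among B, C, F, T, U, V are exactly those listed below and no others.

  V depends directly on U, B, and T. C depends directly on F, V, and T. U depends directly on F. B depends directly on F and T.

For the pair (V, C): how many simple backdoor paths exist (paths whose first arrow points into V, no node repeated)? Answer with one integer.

A backdoor path from V to C is any simple undirected path whose first edge points into V (i.e. leaves V via a parent).
Parents of V: {B, T, U}.
Enumerating:
  P1: V <- T -> B <- F -> C
  P2: V <- T -> C
  P3: V <- U <- F -> B <- T -> C
  P4: V <- U <- F -> C
  P5: V <- B <- T -> C
  P6: V <- B <- F -> C
That exhausts the simple backdoor paths. Count: 6.

6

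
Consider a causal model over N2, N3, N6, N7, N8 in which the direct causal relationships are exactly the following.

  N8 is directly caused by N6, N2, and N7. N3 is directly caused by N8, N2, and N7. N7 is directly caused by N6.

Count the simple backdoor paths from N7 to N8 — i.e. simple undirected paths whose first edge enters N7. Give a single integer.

A backdoor path from N7 to N8 is any simple undirected path whose first edge points into N7 (i.e. leaves N7 via a parent).
Parents of N7: {N6}.
Enumerating:
  P1: N7 <- N6 -> N8
That exhausts the simple backdoor paths. Count: 1.

1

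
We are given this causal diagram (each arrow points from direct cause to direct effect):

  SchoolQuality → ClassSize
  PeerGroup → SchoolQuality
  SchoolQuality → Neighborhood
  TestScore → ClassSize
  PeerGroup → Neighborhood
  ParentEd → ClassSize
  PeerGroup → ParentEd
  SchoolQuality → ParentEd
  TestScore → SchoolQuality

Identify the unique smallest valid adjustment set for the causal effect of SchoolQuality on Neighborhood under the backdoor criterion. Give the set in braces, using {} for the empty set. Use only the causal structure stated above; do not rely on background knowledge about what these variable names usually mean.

{PeerGroup}

Variables eligible for adjustment (non-descendants of SchoolQuality, excluding SchoolQuality and Neighborhood): {PeerGroup, TestScore}.
Backdoor paths from SchoolQuality to Neighborhood:
  P1: SchoolQuality <- PeerGroup -> Neighborhood
  P2: SchoolQuality <- TestScore -> ClassSize <- ParentEd <- PeerGroup -> Neighborhood
The empty set is not sufficient: P1 (SchoolQuality <- PeerGroup -> Neighborhood) has no collider blocking it and no conditioned non-collider, so it is open.
Try {PeerGroup}:
  P1: blocked at fork node PeerGroup ∈ conditioning set.
  P2: blocked at collider ClassSize (neither it nor any descendant is in the conditioning set).
{PeerGroup} contains no descendant of SchoolQuality and blocks every backdoor path.
No other singleton works — e.g. {TestScore} leaves P1 open — so {PeerGroup} is the unique smallest valid adjustment set.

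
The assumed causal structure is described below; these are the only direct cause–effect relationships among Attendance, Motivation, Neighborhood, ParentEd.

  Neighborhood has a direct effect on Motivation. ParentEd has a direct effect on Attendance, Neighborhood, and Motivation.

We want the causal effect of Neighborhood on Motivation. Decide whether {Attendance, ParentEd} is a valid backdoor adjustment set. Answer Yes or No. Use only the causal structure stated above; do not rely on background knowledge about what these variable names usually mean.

Yes

Backdoor paths from Neighborhood to Motivation (paths whose first edge points into Neighborhood):
  P1: Neighborhood <- ParentEd -> Motivation
Condition 1 (no descendant of Neighborhood in the set): holds — descendants of Neighborhood are {Motivation}; none are in {Attendance, ParentEd}.
Condition 2 (every backdoor path blocked by {Attendance, ParentEd}):
  P1: blocked at fork node ParentEd ∈ conditioning set.
{Attendance, ParentEd} satisfies the backdoor criterion.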